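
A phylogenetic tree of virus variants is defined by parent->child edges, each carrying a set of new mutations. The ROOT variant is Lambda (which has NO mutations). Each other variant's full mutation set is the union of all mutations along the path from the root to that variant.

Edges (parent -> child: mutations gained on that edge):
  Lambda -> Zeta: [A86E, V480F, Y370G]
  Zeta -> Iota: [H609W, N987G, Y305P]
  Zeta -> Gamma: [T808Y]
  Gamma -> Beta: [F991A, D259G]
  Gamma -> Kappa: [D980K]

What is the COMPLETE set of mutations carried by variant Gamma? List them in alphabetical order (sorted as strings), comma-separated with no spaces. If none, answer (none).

Answer: A86E,T808Y,V480F,Y370G

Derivation:
At Lambda: gained [] -> total []
At Zeta: gained ['A86E', 'V480F', 'Y370G'] -> total ['A86E', 'V480F', 'Y370G']
At Gamma: gained ['T808Y'] -> total ['A86E', 'T808Y', 'V480F', 'Y370G']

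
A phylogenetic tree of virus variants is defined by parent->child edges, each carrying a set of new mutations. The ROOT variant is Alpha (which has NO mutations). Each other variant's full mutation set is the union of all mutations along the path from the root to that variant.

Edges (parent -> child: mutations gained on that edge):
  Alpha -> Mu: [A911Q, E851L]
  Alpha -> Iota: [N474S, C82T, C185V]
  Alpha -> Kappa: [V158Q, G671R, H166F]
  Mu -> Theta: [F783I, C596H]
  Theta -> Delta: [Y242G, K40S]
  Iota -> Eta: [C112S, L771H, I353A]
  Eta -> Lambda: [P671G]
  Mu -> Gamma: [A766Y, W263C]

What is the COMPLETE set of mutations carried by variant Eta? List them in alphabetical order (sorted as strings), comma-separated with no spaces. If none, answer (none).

At Alpha: gained [] -> total []
At Iota: gained ['N474S', 'C82T', 'C185V'] -> total ['C185V', 'C82T', 'N474S']
At Eta: gained ['C112S', 'L771H', 'I353A'] -> total ['C112S', 'C185V', 'C82T', 'I353A', 'L771H', 'N474S']

Answer: C112S,C185V,C82T,I353A,L771H,N474S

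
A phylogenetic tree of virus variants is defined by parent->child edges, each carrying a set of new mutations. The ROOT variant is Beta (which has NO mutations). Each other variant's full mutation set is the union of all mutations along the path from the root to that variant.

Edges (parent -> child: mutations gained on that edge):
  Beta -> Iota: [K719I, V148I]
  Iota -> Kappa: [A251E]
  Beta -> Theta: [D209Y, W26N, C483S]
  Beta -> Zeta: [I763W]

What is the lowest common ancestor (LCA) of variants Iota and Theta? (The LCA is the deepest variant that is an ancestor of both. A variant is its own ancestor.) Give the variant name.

Answer: Beta

Derivation:
Path from root to Iota: Beta -> Iota
  ancestors of Iota: {Beta, Iota}
Path from root to Theta: Beta -> Theta
  ancestors of Theta: {Beta, Theta}
Common ancestors: {Beta}
Walk up from Theta: Theta (not in ancestors of Iota), Beta (in ancestors of Iota)
Deepest common ancestor (LCA) = Beta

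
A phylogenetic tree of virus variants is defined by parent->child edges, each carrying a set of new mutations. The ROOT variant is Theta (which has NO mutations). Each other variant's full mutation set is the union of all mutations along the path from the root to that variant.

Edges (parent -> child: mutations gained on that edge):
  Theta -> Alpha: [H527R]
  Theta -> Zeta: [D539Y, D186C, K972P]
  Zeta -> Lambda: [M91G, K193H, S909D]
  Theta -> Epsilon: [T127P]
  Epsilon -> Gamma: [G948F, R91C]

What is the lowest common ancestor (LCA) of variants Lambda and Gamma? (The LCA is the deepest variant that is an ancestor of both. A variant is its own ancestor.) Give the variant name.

Answer: Theta

Derivation:
Path from root to Lambda: Theta -> Zeta -> Lambda
  ancestors of Lambda: {Theta, Zeta, Lambda}
Path from root to Gamma: Theta -> Epsilon -> Gamma
  ancestors of Gamma: {Theta, Epsilon, Gamma}
Common ancestors: {Theta}
Walk up from Gamma: Gamma (not in ancestors of Lambda), Epsilon (not in ancestors of Lambda), Theta (in ancestors of Lambda)
Deepest common ancestor (LCA) = Theta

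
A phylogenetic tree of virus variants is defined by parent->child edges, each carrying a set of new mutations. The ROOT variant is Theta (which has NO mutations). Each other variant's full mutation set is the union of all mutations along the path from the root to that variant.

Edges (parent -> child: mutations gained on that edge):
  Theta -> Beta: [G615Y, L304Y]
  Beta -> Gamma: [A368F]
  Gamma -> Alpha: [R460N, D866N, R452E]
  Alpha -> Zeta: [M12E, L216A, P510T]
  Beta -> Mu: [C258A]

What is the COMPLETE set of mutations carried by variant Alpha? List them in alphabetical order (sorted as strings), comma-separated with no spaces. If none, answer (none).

At Theta: gained [] -> total []
At Beta: gained ['G615Y', 'L304Y'] -> total ['G615Y', 'L304Y']
At Gamma: gained ['A368F'] -> total ['A368F', 'G615Y', 'L304Y']
At Alpha: gained ['R460N', 'D866N', 'R452E'] -> total ['A368F', 'D866N', 'G615Y', 'L304Y', 'R452E', 'R460N']

Answer: A368F,D866N,G615Y,L304Y,R452E,R460N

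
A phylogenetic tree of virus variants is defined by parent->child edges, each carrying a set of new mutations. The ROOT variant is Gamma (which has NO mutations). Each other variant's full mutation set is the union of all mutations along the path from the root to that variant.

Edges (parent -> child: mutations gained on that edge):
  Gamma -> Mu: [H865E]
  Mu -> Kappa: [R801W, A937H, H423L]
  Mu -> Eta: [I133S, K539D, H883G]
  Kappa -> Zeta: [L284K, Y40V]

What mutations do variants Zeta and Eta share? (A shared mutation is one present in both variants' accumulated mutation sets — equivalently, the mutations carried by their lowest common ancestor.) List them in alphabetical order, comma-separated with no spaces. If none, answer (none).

Accumulating mutations along path to Zeta:
  At Gamma: gained [] -> total []
  At Mu: gained ['H865E'] -> total ['H865E']
  At Kappa: gained ['R801W', 'A937H', 'H423L'] -> total ['A937H', 'H423L', 'H865E', 'R801W']
  At Zeta: gained ['L284K', 'Y40V'] -> total ['A937H', 'H423L', 'H865E', 'L284K', 'R801W', 'Y40V']
Mutations(Zeta) = ['A937H', 'H423L', 'H865E', 'L284K', 'R801W', 'Y40V']
Accumulating mutations along path to Eta:
  At Gamma: gained [] -> total []
  At Mu: gained ['H865E'] -> total ['H865E']
  At Eta: gained ['I133S', 'K539D', 'H883G'] -> total ['H865E', 'H883G', 'I133S', 'K539D']
Mutations(Eta) = ['H865E', 'H883G', 'I133S', 'K539D']
Intersection: ['A937H', 'H423L', 'H865E', 'L284K', 'R801W', 'Y40V'] ∩ ['H865E', 'H883G', 'I133S', 'K539D'] = ['H865E']

Answer: H865E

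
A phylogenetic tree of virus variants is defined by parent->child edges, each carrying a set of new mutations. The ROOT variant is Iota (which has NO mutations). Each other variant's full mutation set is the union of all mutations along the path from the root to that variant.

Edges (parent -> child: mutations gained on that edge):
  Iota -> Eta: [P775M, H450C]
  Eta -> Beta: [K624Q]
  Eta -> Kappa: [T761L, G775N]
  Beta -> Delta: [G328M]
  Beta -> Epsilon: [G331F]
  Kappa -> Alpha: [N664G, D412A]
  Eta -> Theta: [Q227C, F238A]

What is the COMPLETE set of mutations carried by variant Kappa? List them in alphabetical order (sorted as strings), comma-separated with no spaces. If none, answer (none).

At Iota: gained [] -> total []
At Eta: gained ['P775M', 'H450C'] -> total ['H450C', 'P775M']
At Kappa: gained ['T761L', 'G775N'] -> total ['G775N', 'H450C', 'P775M', 'T761L']

Answer: G775N,H450C,P775M,T761L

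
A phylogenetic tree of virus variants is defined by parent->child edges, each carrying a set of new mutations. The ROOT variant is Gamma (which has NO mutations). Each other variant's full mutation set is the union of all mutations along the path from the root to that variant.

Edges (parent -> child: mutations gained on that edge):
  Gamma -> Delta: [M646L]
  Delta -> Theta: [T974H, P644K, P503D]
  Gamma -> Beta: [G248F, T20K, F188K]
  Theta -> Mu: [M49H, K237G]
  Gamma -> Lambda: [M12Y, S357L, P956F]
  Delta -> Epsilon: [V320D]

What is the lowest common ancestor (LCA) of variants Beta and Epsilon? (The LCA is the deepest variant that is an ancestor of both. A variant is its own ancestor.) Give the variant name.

Answer: Gamma

Derivation:
Path from root to Beta: Gamma -> Beta
  ancestors of Beta: {Gamma, Beta}
Path from root to Epsilon: Gamma -> Delta -> Epsilon
  ancestors of Epsilon: {Gamma, Delta, Epsilon}
Common ancestors: {Gamma}
Walk up from Epsilon: Epsilon (not in ancestors of Beta), Delta (not in ancestors of Beta), Gamma (in ancestors of Beta)
Deepest common ancestor (LCA) = Gamma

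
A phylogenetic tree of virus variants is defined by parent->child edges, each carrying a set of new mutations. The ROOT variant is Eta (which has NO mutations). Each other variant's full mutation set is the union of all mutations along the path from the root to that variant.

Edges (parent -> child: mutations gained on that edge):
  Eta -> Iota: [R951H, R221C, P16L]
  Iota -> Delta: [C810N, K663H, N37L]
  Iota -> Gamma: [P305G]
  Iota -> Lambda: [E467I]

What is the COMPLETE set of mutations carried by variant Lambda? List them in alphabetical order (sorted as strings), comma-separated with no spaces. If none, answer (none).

At Eta: gained [] -> total []
At Iota: gained ['R951H', 'R221C', 'P16L'] -> total ['P16L', 'R221C', 'R951H']
At Lambda: gained ['E467I'] -> total ['E467I', 'P16L', 'R221C', 'R951H']

Answer: E467I,P16L,R221C,R951H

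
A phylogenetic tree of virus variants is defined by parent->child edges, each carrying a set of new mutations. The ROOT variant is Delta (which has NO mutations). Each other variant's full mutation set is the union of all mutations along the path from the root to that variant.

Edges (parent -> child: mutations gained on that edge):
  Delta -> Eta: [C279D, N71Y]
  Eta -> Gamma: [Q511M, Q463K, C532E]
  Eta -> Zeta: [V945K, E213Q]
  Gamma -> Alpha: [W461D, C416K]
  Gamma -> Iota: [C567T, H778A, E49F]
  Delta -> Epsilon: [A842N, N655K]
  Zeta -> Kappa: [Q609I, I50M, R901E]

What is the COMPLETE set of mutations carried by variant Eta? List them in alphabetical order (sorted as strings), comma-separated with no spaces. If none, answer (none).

At Delta: gained [] -> total []
At Eta: gained ['C279D', 'N71Y'] -> total ['C279D', 'N71Y']

Answer: C279D,N71Y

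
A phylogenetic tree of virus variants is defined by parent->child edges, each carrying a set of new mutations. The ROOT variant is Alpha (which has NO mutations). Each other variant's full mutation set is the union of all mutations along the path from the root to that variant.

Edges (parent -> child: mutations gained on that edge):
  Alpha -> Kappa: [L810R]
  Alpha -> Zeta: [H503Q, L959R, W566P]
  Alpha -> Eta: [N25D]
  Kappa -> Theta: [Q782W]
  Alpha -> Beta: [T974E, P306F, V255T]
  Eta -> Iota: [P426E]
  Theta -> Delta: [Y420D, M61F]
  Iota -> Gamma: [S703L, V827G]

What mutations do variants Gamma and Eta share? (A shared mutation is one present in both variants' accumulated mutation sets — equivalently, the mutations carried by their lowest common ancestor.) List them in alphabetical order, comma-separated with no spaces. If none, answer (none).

Accumulating mutations along path to Gamma:
  At Alpha: gained [] -> total []
  At Eta: gained ['N25D'] -> total ['N25D']
  At Iota: gained ['P426E'] -> total ['N25D', 'P426E']
  At Gamma: gained ['S703L', 'V827G'] -> total ['N25D', 'P426E', 'S703L', 'V827G']
Mutations(Gamma) = ['N25D', 'P426E', 'S703L', 'V827G']
Accumulating mutations along path to Eta:
  At Alpha: gained [] -> total []
  At Eta: gained ['N25D'] -> total ['N25D']
Mutations(Eta) = ['N25D']
Intersection: ['N25D', 'P426E', 'S703L', 'V827G'] ∩ ['N25D'] = ['N25D']

Answer: N25D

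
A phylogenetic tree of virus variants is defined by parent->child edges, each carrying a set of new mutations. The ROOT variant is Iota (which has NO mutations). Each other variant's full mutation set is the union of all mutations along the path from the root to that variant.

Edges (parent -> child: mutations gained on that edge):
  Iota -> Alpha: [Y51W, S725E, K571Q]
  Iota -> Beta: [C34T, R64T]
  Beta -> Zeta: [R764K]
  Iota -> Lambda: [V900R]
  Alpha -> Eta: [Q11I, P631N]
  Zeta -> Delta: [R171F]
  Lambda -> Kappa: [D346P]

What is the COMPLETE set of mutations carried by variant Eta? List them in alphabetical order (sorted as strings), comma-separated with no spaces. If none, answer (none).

At Iota: gained [] -> total []
At Alpha: gained ['Y51W', 'S725E', 'K571Q'] -> total ['K571Q', 'S725E', 'Y51W']
At Eta: gained ['Q11I', 'P631N'] -> total ['K571Q', 'P631N', 'Q11I', 'S725E', 'Y51W']

Answer: K571Q,P631N,Q11I,S725E,Y51W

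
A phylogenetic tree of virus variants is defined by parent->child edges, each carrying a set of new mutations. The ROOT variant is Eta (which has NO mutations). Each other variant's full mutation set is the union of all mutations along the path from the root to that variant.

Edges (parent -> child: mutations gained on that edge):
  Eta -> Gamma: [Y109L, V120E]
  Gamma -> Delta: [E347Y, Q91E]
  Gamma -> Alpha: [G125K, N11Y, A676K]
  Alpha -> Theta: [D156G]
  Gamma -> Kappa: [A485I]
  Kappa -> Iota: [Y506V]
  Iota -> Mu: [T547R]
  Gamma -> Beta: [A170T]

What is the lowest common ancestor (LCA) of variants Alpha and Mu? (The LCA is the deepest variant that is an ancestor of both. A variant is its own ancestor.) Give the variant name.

Path from root to Alpha: Eta -> Gamma -> Alpha
  ancestors of Alpha: {Eta, Gamma, Alpha}
Path from root to Mu: Eta -> Gamma -> Kappa -> Iota -> Mu
  ancestors of Mu: {Eta, Gamma, Kappa, Iota, Mu}
Common ancestors: {Eta, Gamma}
Walk up from Mu: Mu (not in ancestors of Alpha), Iota (not in ancestors of Alpha), Kappa (not in ancestors of Alpha), Gamma (in ancestors of Alpha), Eta (in ancestors of Alpha)
Deepest common ancestor (LCA) = Gamma

Answer: Gamma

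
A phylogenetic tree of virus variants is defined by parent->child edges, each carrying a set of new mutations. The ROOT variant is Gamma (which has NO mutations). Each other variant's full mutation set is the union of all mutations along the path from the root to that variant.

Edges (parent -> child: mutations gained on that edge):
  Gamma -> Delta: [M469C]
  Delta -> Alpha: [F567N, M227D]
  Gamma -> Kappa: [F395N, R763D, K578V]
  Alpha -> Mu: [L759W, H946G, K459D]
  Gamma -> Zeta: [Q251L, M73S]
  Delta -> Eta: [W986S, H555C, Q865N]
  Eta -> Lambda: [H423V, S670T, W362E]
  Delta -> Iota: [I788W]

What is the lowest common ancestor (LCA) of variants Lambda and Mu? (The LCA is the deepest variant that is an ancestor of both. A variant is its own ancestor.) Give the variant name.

Answer: Delta

Derivation:
Path from root to Lambda: Gamma -> Delta -> Eta -> Lambda
  ancestors of Lambda: {Gamma, Delta, Eta, Lambda}
Path from root to Mu: Gamma -> Delta -> Alpha -> Mu
  ancestors of Mu: {Gamma, Delta, Alpha, Mu}
Common ancestors: {Gamma, Delta}
Walk up from Mu: Mu (not in ancestors of Lambda), Alpha (not in ancestors of Lambda), Delta (in ancestors of Lambda), Gamma (in ancestors of Lambda)
Deepest common ancestor (LCA) = Delta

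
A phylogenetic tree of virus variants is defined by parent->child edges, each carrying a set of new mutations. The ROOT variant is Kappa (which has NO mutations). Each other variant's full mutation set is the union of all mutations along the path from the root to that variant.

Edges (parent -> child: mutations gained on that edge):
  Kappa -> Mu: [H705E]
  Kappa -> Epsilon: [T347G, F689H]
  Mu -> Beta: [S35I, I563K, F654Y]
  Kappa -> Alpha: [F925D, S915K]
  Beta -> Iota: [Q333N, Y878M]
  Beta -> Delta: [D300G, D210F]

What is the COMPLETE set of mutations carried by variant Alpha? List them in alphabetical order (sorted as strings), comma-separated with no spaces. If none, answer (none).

Answer: F925D,S915K

Derivation:
At Kappa: gained [] -> total []
At Alpha: gained ['F925D', 'S915K'] -> total ['F925D', 'S915K']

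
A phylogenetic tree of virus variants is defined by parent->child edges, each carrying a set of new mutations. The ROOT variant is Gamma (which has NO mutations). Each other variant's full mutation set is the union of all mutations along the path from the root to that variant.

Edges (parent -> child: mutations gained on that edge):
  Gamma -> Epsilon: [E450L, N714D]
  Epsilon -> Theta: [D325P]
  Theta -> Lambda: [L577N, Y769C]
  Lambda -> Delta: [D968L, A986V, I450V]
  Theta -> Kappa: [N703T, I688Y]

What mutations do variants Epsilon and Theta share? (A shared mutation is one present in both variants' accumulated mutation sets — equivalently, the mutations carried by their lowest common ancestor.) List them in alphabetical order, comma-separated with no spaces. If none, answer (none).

Answer: E450L,N714D

Derivation:
Accumulating mutations along path to Epsilon:
  At Gamma: gained [] -> total []
  At Epsilon: gained ['E450L', 'N714D'] -> total ['E450L', 'N714D']
Mutations(Epsilon) = ['E450L', 'N714D']
Accumulating mutations along path to Theta:
  At Gamma: gained [] -> total []
  At Epsilon: gained ['E450L', 'N714D'] -> total ['E450L', 'N714D']
  At Theta: gained ['D325P'] -> total ['D325P', 'E450L', 'N714D']
Mutations(Theta) = ['D325P', 'E450L', 'N714D']
Intersection: ['E450L', 'N714D'] ∩ ['D325P', 'E450L', 'N714D'] = ['E450L', 'N714D']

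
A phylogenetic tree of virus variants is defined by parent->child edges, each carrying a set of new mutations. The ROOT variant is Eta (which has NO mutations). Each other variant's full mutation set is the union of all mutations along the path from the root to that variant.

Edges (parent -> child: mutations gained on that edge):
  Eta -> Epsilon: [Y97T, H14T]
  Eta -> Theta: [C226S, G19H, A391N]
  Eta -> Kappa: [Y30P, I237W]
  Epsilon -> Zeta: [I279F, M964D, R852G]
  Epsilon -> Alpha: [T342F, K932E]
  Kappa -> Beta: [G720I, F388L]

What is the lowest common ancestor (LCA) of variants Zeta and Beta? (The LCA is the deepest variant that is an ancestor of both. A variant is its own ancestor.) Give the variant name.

Answer: Eta

Derivation:
Path from root to Zeta: Eta -> Epsilon -> Zeta
  ancestors of Zeta: {Eta, Epsilon, Zeta}
Path from root to Beta: Eta -> Kappa -> Beta
  ancestors of Beta: {Eta, Kappa, Beta}
Common ancestors: {Eta}
Walk up from Beta: Beta (not in ancestors of Zeta), Kappa (not in ancestors of Zeta), Eta (in ancestors of Zeta)
Deepest common ancestor (LCA) = Eta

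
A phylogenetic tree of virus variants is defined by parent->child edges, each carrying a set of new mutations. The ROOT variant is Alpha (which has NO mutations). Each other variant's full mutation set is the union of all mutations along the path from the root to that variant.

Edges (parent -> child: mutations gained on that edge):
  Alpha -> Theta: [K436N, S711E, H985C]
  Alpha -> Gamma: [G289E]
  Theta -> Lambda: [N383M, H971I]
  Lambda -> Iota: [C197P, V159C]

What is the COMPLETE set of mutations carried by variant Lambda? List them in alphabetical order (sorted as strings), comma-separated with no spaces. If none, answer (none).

At Alpha: gained [] -> total []
At Theta: gained ['K436N', 'S711E', 'H985C'] -> total ['H985C', 'K436N', 'S711E']
At Lambda: gained ['N383M', 'H971I'] -> total ['H971I', 'H985C', 'K436N', 'N383M', 'S711E']

Answer: H971I,H985C,K436N,N383M,S711E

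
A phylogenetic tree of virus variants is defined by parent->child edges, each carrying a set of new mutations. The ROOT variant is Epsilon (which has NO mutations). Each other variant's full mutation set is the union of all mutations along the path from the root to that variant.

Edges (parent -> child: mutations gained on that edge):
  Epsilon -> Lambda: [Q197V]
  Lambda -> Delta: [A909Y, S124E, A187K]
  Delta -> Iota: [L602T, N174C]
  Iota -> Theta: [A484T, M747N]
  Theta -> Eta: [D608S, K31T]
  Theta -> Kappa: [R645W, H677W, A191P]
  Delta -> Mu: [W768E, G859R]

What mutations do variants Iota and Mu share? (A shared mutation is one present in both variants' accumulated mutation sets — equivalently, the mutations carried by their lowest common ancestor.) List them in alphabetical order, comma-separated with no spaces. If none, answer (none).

Answer: A187K,A909Y,Q197V,S124E

Derivation:
Accumulating mutations along path to Iota:
  At Epsilon: gained [] -> total []
  At Lambda: gained ['Q197V'] -> total ['Q197V']
  At Delta: gained ['A909Y', 'S124E', 'A187K'] -> total ['A187K', 'A909Y', 'Q197V', 'S124E']
  At Iota: gained ['L602T', 'N174C'] -> total ['A187K', 'A909Y', 'L602T', 'N174C', 'Q197V', 'S124E']
Mutations(Iota) = ['A187K', 'A909Y', 'L602T', 'N174C', 'Q197V', 'S124E']
Accumulating mutations along path to Mu:
  At Epsilon: gained [] -> total []
  At Lambda: gained ['Q197V'] -> total ['Q197V']
  At Delta: gained ['A909Y', 'S124E', 'A187K'] -> total ['A187K', 'A909Y', 'Q197V', 'S124E']
  At Mu: gained ['W768E', 'G859R'] -> total ['A187K', 'A909Y', 'G859R', 'Q197V', 'S124E', 'W768E']
Mutations(Mu) = ['A187K', 'A909Y', 'G859R', 'Q197V', 'S124E', 'W768E']
Intersection: ['A187K', 'A909Y', 'L602T', 'N174C', 'Q197V', 'S124E'] ∩ ['A187K', 'A909Y', 'G859R', 'Q197V', 'S124E', 'W768E'] = ['A187K', 'A909Y', 'Q197V', 'S124E']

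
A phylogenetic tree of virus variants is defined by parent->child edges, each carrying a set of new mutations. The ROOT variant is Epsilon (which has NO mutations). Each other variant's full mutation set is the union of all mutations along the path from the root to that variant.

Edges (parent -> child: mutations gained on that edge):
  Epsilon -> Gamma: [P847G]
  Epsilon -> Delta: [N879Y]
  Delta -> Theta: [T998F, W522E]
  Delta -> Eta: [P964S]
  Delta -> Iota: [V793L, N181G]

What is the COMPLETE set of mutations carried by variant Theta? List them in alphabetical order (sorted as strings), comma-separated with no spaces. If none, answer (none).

Answer: N879Y,T998F,W522E

Derivation:
At Epsilon: gained [] -> total []
At Delta: gained ['N879Y'] -> total ['N879Y']
At Theta: gained ['T998F', 'W522E'] -> total ['N879Y', 'T998F', 'W522E']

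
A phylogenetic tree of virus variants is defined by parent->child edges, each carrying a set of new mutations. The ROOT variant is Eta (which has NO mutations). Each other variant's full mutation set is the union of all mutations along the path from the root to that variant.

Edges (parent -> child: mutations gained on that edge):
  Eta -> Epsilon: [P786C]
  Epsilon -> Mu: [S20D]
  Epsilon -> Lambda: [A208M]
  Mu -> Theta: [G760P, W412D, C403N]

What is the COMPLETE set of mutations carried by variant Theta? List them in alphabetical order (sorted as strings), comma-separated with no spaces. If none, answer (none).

At Eta: gained [] -> total []
At Epsilon: gained ['P786C'] -> total ['P786C']
At Mu: gained ['S20D'] -> total ['P786C', 'S20D']
At Theta: gained ['G760P', 'W412D', 'C403N'] -> total ['C403N', 'G760P', 'P786C', 'S20D', 'W412D']

Answer: C403N,G760P,P786C,S20D,W412D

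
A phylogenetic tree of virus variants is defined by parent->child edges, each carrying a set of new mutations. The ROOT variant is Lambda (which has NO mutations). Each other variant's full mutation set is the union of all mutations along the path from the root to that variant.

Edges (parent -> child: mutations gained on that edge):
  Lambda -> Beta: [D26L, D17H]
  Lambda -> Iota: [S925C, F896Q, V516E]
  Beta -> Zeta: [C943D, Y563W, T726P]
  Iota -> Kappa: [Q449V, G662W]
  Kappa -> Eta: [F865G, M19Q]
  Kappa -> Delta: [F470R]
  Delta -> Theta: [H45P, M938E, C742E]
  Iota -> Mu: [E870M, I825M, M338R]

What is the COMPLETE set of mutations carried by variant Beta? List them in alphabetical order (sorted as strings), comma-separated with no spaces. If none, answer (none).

At Lambda: gained [] -> total []
At Beta: gained ['D26L', 'D17H'] -> total ['D17H', 'D26L']

Answer: D17H,D26L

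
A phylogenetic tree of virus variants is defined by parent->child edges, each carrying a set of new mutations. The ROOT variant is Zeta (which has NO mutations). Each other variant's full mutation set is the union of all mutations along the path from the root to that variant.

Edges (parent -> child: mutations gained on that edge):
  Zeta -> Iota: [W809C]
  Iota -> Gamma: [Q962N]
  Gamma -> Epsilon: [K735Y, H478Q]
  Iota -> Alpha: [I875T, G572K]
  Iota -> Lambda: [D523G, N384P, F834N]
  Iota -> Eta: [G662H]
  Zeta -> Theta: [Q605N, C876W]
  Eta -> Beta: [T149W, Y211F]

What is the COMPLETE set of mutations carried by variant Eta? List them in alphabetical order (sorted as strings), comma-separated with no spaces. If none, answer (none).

At Zeta: gained [] -> total []
At Iota: gained ['W809C'] -> total ['W809C']
At Eta: gained ['G662H'] -> total ['G662H', 'W809C']

Answer: G662H,W809C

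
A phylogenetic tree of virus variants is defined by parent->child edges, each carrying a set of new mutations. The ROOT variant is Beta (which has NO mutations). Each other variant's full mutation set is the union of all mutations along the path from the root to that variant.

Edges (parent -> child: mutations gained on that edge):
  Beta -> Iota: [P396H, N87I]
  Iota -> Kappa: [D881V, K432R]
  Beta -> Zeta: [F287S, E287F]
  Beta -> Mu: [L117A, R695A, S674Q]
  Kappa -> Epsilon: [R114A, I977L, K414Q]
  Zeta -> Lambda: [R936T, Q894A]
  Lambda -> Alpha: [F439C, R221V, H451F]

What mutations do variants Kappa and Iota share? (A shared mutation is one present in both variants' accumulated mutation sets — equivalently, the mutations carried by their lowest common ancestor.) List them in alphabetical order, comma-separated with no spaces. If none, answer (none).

Answer: N87I,P396H

Derivation:
Accumulating mutations along path to Kappa:
  At Beta: gained [] -> total []
  At Iota: gained ['P396H', 'N87I'] -> total ['N87I', 'P396H']
  At Kappa: gained ['D881V', 'K432R'] -> total ['D881V', 'K432R', 'N87I', 'P396H']
Mutations(Kappa) = ['D881V', 'K432R', 'N87I', 'P396H']
Accumulating mutations along path to Iota:
  At Beta: gained [] -> total []
  At Iota: gained ['P396H', 'N87I'] -> total ['N87I', 'P396H']
Mutations(Iota) = ['N87I', 'P396H']
Intersection: ['D881V', 'K432R', 'N87I', 'P396H'] ∩ ['N87I', 'P396H'] = ['N87I', 'P396H']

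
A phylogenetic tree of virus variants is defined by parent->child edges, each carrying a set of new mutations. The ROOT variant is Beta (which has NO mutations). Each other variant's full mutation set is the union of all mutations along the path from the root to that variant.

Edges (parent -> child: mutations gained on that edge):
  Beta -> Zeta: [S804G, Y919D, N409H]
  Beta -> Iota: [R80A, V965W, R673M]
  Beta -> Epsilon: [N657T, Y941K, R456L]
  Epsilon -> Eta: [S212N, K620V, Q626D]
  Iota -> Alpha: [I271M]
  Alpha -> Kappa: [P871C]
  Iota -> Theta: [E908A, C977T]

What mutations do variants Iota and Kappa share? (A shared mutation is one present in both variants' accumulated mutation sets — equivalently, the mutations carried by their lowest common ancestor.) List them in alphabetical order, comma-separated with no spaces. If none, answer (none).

Answer: R673M,R80A,V965W

Derivation:
Accumulating mutations along path to Iota:
  At Beta: gained [] -> total []
  At Iota: gained ['R80A', 'V965W', 'R673M'] -> total ['R673M', 'R80A', 'V965W']
Mutations(Iota) = ['R673M', 'R80A', 'V965W']
Accumulating mutations along path to Kappa:
  At Beta: gained [] -> total []
  At Iota: gained ['R80A', 'V965W', 'R673M'] -> total ['R673M', 'R80A', 'V965W']
  At Alpha: gained ['I271M'] -> total ['I271M', 'R673M', 'R80A', 'V965W']
  At Kappa: gained ['P871C'] -> total ['I271M', 'P871C', 'R673M', 'R80A', 'V965W']
Mutations(Kappa) = ['I271M', 'P871C', 'R673M', 'R80A', 'V965W']
Intersection: ['R673M', 'R80A', 'V965W'] ∩ ['I271M', 'P871C', 'R673M', 'R80A', 'V965W'] = ['R673M', 'R80A', 'V965W']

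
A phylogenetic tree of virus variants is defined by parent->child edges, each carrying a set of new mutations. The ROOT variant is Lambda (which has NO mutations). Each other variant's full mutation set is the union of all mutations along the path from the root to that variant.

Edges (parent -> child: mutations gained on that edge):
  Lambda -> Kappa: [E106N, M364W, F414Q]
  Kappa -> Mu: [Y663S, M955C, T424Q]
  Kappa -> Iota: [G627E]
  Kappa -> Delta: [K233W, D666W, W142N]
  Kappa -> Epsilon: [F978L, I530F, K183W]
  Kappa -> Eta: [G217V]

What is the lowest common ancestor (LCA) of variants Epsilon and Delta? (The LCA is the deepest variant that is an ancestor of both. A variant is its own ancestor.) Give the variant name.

Path from root to Epsilon: Lambda -> Kappa -> Epsilon
  ancestors of Epsilon: {Lambda, Kappa, Epsilon}
Path from root to Delta: Lambda -> Kappa -> Delta
  ancestors of Delta: {Lambda, Kappa, Delta}
Common ancestors: {Lambda, Kappa}
Walk up from Delta: Delta (not in ancestors of Epsilon), Kappa (in ancestors of Epsilon), Lambda (in ancestors of Epsilon)
Deepest common ancestor (LCA) = Kappa

Answer: Kappa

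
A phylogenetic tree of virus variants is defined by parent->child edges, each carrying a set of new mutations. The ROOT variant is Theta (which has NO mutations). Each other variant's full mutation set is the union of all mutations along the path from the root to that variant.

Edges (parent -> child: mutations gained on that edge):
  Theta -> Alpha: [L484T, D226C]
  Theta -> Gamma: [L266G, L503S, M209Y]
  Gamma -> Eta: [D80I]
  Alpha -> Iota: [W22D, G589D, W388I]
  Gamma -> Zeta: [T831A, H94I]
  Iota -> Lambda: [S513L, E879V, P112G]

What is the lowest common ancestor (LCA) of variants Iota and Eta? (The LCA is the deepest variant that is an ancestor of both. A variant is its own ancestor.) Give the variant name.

Answer: Theta

Derivation:
Path from root to Iota: Theta -> Alpha -> Iota
  ancestors of Iota: {Theta, Alpha, Iota}
Path from root to Eta: Theta -> Gamma -> Eta
  ancestors of Eta: {Theta, Gamma, Eta}
Common ancestors: {Theta}
Walk up from Eta: Eta (not in ancestors of Iota), Gamma (not in ancestors of Iota), Theta (in ancestors of Iota)
Deepest common ancestor (LCA) = Theta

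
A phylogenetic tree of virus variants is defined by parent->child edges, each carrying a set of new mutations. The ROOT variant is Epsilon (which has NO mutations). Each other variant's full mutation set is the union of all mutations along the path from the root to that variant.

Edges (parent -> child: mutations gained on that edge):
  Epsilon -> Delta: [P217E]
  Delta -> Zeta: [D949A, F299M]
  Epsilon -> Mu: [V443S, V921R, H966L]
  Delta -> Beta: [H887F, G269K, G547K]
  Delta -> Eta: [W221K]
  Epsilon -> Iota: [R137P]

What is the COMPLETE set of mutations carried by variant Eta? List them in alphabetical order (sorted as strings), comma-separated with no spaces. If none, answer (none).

Answer: P217E,W221K

Derivation:
At Epsilon: gained [] -> total []
At Delta: gained ['P217E'] -> total ['P217E']
At Eta: gained ['W221K'] -> total ['P217E', 'W221K']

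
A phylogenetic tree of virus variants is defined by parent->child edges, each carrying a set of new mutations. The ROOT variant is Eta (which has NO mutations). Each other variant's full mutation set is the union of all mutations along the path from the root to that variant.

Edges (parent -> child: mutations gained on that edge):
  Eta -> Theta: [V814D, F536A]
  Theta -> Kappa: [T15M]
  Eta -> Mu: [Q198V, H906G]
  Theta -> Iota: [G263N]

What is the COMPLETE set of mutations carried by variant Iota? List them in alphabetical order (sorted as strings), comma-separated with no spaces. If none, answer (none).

At Eta: gained [] -> total []
At Theta: gained ['V814D', 'F536A'] -> total ['F536A', 'V814D']
At Iota: gained ['G263N'] -> total ['F536A', 'G263N', 'V814D']

Answer: F536A,G263N,V814D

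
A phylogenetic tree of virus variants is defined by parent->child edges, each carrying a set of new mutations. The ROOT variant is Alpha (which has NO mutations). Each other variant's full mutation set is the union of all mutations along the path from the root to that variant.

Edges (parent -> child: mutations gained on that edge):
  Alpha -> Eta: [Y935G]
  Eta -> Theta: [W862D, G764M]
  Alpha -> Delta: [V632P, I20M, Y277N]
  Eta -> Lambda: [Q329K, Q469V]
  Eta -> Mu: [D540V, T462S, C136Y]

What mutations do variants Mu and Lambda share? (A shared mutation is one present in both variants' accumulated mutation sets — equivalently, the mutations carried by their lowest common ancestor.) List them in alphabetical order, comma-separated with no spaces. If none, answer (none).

Answer: Y935G

Derivation:
Accumulating mutations along path to Mu:
  At Alpha: gained [] -> total []
  At Eta: gained ['Y935G'] -> total ['Y935G']
  At Mu: gained ['D540V', 'T462S', 'C136Y'] -> total ['C136Y', 'D540V', 'T462S', 'Y935G']
Mutations(Mu) = ['C136Y', 'D540V', 'T462S', 'Y935G']
Accumulating mutations along path to Lambda:
  At Alpha: gained [] -> total []
  At Eta: gained ['Y935G'] -> total ['Y935G']
  At Lambda: gained ['Q329K', 'Q469V'] -> total ['Q329K', 'Q469V', 'Y935G']
Mutations(Lambda) = ['Q329K', 'Q469V', 'Y935G']
Intersection: ['C136Y', 'D540V', 'T462S', 'Y935G'] ∩ ['Q329K', 'Q469V', 'Y935G'] = ['Y935G']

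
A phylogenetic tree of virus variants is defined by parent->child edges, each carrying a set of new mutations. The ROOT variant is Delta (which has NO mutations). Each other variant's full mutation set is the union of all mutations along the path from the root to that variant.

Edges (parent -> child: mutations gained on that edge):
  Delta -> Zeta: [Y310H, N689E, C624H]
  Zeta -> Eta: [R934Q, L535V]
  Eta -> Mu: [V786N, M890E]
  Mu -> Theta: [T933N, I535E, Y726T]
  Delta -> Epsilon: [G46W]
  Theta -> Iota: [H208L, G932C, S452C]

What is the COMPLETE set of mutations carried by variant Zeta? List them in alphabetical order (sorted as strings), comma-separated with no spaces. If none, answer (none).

Answer: C624H,N689E,Y310H

Derivation:
At Delta: gained [] -> total []
At Zeta: gained ['Y310H', 'N689E', 'C624H'] -> total ['C624H', 'N689E', 'Y310H']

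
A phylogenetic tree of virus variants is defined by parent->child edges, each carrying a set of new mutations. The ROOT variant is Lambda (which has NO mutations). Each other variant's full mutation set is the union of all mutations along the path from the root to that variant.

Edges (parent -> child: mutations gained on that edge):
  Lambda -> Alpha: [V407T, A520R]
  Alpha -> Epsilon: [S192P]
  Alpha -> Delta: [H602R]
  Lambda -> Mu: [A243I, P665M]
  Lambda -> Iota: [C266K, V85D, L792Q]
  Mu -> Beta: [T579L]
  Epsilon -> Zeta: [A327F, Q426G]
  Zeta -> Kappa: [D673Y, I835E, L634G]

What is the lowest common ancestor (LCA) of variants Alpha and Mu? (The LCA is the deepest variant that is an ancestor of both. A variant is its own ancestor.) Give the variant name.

Path from root to Alpha: Lambda -> Alpha
  ancestors of Alpha: {Lambda, Alpha}
Path from root to Mu: Lambda -> Mu
  ancestors of Mu: {Lambda, Mu}
Common ancestors: {Lambda}
Walk up from Mu: Mu (not in ancestors of Alpha), Lambda (in ancestors of Alpha)
Deepest common ancestor (LCA) = Lambda

Answer: Lambda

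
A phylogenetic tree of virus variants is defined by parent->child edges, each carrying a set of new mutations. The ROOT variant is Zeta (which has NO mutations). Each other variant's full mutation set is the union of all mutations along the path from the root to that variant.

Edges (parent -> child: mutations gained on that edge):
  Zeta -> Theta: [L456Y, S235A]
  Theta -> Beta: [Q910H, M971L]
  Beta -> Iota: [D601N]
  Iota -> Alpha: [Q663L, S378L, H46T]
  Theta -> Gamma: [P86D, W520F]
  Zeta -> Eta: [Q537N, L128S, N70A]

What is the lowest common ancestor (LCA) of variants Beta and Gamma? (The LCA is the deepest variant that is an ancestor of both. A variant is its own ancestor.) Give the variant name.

Answer: Theta

Derivation:
Path from root to Beta: Zeta -> Theta -> Beta
  ancestors of Beta: {Zeta, Theta, Beta}
Path from root to Gamma: Zeta -> Theta -> Gamma
  ancestors of Gamma: {Zeta, Theta, Gamma}
Common ancestors: {Zeta, Theta}
Walk up from Gamma: Gamma (not in ancestors of Beta), Theta (in ancestors of Beta), Zeta (in ancestors of Beta)
Deepest common ancestor (LCA) = Theta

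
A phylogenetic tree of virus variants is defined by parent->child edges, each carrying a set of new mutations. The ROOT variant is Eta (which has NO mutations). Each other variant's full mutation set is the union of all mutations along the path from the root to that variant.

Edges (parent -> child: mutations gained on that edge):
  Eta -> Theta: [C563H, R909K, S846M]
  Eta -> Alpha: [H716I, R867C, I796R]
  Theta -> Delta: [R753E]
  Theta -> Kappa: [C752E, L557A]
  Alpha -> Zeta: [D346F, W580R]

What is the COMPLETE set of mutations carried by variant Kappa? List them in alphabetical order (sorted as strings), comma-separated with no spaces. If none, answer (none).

At Eta: gained [] -> total []
At Theta: gained ['C563H', 'R909K', 'S846M'] -> total ['C563H', 'R909K', 'S846M']
At Kappa: gained ['C752E', 'L557A'] -> total ['C563H', 'C752E', 'L557A', 'R909K', 'S846M']

Answer: C563H,C752E,L557A,R909K,S846M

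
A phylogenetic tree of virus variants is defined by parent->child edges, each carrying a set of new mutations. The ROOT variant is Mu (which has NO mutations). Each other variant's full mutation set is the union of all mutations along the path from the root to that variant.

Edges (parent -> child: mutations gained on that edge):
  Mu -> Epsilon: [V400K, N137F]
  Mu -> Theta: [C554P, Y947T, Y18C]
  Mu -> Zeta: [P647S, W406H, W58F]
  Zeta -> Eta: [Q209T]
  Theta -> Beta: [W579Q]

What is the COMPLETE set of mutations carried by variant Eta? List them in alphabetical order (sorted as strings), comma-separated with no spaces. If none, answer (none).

Answer: P647S,Q209T,W406H,W58F

Derivation:
At Mu: gained [] -> total []
At Zeta: gained ['P647S', 'W406H', 'W58F'] -> total ['P647S', 'W406H', 'W58F']
At Eta: gained ['Q209T'] -> total ['P647S', 'Q209T', 'W406H', 'W58F']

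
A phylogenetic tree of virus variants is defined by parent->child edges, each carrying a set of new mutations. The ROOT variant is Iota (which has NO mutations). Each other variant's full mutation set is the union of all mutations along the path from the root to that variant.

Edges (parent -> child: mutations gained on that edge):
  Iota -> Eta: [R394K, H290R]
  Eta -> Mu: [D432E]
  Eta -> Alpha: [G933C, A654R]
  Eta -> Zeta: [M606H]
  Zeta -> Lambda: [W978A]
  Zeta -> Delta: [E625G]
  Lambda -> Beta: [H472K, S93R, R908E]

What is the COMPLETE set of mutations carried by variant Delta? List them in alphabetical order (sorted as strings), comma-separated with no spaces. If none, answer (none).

At Iota: gained [] -> total []
At Eta: gained ['R394K', 'H290R'] -> total ['H290R', 'R394K']
At Zeta: gained ['M606H'] -> total ['H290R', 'M606H', 'R394K']
At Delta: gained ['E625G'] -> total ['E625G', 'H290R', 'M606H', 'R394K']

Answer: E625G,H290R,M606H,R394K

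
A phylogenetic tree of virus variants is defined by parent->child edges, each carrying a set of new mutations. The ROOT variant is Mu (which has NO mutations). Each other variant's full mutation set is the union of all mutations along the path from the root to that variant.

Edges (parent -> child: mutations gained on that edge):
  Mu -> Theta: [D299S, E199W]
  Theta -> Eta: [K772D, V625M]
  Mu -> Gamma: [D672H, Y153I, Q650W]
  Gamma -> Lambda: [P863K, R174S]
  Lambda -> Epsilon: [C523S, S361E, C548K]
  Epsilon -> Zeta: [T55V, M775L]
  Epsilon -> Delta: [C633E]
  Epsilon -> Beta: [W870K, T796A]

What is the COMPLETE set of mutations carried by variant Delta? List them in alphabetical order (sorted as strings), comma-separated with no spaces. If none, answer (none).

At Mu: gained [] -> total []
At Gamma: gained ['D672H', 'Y153I', 'Q650W'] -> total ['D672H', 'Q650W', 'Y153I']
At Lambda: gained ['P863K', 'R174S'] -> total ['D672H', 'P863K', 'Q650W', 'R174S', 'Y153I']
At Epsilon: gained ['C523S', 'S361E', 'C548K'] -> total ['C523S', 'C548K', 'D672H', 'P863K', 'Q650W', 'R174S', 'S361E', 'Y153I']
At Delta: gained ['C633E'] -> total ['C523S', 'C548K', 'C633E', 'D672H', 'P863K', 'Q650W', 'R174S', 'S361E', 'Y153I']

Answer: C523S,C548K,C633E,D672H,P863K,Q650W,R174S,S361E,Y153I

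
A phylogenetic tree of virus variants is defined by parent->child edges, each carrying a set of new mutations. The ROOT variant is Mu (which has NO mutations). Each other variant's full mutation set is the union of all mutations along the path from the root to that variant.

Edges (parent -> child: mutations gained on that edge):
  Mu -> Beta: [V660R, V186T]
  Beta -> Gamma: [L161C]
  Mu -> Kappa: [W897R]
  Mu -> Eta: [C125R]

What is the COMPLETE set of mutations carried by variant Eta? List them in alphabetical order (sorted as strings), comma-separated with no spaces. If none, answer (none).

Answer: C125R

Derivation:
At Mu: gained [] -> total []
At Eta: gained ['C125R'] -> total ['C125R']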